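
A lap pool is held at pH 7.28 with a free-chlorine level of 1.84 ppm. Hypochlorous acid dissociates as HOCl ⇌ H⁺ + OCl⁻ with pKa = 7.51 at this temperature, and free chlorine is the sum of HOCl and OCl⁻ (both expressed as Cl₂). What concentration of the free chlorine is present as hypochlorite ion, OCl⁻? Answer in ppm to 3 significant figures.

[OCl⁻]/[HOCl] = 10^(pH − pKa) = 10^(7.28 − 7.51) = 10^-0.23 = 0.5888.
Fraction as HOCl = 1 / (1 + 0.5888) = 0.6294.
OCl⁻ = (1 − 0.6294) × 1.84 ppm = 0.6819 ppm.

0.682 ppm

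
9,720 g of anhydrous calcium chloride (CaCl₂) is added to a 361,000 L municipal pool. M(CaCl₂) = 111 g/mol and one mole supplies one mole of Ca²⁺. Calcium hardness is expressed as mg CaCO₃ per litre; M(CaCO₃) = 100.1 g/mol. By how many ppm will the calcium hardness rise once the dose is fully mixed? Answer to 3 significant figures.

24.3 ppm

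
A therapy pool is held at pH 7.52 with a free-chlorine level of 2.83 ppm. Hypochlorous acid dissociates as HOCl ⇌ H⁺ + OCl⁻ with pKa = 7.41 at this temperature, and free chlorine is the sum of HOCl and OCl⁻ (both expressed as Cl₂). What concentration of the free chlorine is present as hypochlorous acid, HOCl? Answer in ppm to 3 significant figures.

[OCl⁻]/[HOCl] = 10^(pH − pKa) = 10^(7.52 − 7.41) = 10^0.11 = 1.288.
Fraction as HOCl = 1 / (1 + 1.288) = 0.437.
HOCl = 0.437 × 2.83 ppm = 1.237 ppm.

1.24 ppm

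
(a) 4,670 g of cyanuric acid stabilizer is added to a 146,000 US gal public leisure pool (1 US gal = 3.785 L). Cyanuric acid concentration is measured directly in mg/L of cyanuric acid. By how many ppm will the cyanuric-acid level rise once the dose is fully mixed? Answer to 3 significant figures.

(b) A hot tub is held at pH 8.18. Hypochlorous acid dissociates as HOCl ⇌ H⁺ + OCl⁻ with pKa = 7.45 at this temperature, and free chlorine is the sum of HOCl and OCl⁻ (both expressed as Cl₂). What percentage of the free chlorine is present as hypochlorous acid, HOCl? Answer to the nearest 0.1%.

(a) 8.45 ppm; (b) 15.7%

(a) Volume: 146,000 US gal × 3.785 L/gal = 552,610 L.
(a) Rise: 4,670 g / 552,610 L × 1000 = 8.451 mg/L.

(b) [OCl⁻]/[HOCl] = 10^(pH − pKa) = 10^(8.18 − 7.45) = 10^0.73 = 5.37.
(b) Fraction as HOCl = 1 / (1 + 5.37) = 0.157.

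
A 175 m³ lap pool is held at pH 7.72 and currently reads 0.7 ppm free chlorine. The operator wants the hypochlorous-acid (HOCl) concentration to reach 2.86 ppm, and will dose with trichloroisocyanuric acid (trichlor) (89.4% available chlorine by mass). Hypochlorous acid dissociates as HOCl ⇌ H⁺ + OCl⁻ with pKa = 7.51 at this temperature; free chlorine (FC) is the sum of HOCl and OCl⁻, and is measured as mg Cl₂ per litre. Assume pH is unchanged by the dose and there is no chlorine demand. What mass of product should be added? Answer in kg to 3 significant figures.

1.33 kg

Volume: 175 m³ = 175,000 L.
[OCl⁻]/[HOCl] = 10^(pH − pKa) = 10^(7.72 − 7.51) = 1.622; fraction as HOCl = 1/(1 + 1.622) = 0.3814.
Free chlorine required for 2.86 ppm HOCl: 2.86 / 0.3814 = 7.498 ppm.
FC to add: 7.498 − 0.7 = 6.798 mg/L as Cl₂.
Cl₂ equivalent: 6.798 mg/L × 175,000 L = 1190 g.
Product at 89.4% available Cl: 1190 / 0.894 = 1331 g.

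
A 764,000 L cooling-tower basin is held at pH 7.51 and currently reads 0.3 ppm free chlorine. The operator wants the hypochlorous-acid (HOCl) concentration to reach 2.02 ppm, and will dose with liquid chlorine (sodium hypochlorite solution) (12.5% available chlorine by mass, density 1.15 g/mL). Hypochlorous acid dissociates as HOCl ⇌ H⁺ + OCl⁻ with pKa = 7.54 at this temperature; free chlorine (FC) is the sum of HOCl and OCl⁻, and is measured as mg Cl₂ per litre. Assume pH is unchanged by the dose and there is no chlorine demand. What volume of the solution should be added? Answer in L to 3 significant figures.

19.2 L

[OCl⁻]/[HOCl] = 10^(pH − pKa) = 10^(7.51 − 7.54) = 0.9333; fraction as HOCl = 1/(1 + 0.9333) = 0.5173.
Free chlorine required for 2.02 ppm HOCl: 2.02 / 0.5173 = 3.905 ppm.
FC to add: 3.905 − 0.3 = 3.605 mg/L as Cl₂.
Cl₂ equivalent: 3.605 mg/L × 764,000 L = 2754 g.
Product at 12.5% available Cl: 2754 / 0.125 = 22,030 g.
Volume: 22,030 g ÷ 1.15 g/mL = 19,160 mL.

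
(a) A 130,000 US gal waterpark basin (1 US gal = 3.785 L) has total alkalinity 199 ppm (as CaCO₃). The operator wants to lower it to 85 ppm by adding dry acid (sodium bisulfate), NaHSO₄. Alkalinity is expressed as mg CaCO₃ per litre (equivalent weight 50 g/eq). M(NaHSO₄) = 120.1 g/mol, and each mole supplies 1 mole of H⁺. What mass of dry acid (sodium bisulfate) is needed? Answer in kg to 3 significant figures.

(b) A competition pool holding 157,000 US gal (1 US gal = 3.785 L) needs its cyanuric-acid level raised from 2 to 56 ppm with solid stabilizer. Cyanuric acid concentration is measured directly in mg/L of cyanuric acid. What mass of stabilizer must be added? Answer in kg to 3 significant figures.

(a) 135 kg; (b) 32.1 kg

(a) Volume: 130,000 US gal × 3.785 L/gal = 492,050 L.
(a) Alkalinity to neutralize: (199 − 85) = 114 mg/L as CaCO₃ × 492,050 L = 56,090 g as CaCO₃.
(a) Equivalents of H⁺ required: 56,090 ÷ 50 g/eq = 1122 eq = 1122 mol NaHSO₄.
(a) Mass of NaHSO₄: 1122 × 120.1 = 134,700 g.

(b) Volume: 157,000 US gal × 3.785 L/gal = 594,245 L.
(b) CYA to add: (56 − 2) = 54 mg/L × 594,245 L = 32,090 g cyanuric acid.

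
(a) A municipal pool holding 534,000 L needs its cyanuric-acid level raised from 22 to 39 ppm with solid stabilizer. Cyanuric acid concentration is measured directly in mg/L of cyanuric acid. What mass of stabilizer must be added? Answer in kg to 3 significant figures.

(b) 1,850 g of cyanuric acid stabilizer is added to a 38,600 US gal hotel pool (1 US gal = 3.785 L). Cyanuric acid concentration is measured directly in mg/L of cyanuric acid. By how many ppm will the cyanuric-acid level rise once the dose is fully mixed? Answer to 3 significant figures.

(a) CYA to add: (39 − 22) = 17 mg/L × 534,000 L = 9078 g cyanuric acid.

(b) Volume: 38,600 US gal × 3.785 L/gal = 146,101 L.
(b) Rise: 1,850 g / 146,101 L × 1000 = 12.66 mg/L.

(a) 9.08 kg; (b) 12.7 ppm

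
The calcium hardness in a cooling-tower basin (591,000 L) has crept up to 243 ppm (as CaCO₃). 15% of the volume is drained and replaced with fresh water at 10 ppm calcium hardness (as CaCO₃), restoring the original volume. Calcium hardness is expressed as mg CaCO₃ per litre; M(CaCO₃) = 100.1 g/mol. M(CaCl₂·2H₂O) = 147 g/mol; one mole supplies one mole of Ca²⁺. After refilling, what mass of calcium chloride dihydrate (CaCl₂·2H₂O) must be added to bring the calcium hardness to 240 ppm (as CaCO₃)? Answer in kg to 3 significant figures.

After draining 15% and refilling: 243 × 0.85 + 10 × 0.15 = 208.05 ppm.
Deficit to target: 240 − 208.05 = 31.95 mg/L.
As CaCO₃: 31.95 mg/L × 591,000 L = 18,880 g; ÷ 100.1 = 188.6 mol Ca²⁺.
Mass: 188.6 × 147 = 27,730 g.

27.7 kg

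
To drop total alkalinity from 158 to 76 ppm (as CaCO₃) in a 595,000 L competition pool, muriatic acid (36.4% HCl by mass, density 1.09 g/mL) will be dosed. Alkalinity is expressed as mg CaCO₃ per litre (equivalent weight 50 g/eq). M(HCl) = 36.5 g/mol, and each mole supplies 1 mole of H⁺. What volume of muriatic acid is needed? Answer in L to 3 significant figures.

89.8 L

Alkalinity to neutralize: (158 − 76) = 82 mg/L as CaCO₃ × 595,000 L = 48,790 g as CaCO₃.
Equivalents of H⁺ required: 48,790 ÷ 50 g/eq = 975.8 eq = 975.8 mol HCl.
Mass of HCl: 975.8 × 36.5 = 35,620 g.
Mass of 36.4% solution: 35,620 / 0.364 = 97,850 g.
Volume: 97,850 g ÷ 1.09 g/mL = 89,770 mL.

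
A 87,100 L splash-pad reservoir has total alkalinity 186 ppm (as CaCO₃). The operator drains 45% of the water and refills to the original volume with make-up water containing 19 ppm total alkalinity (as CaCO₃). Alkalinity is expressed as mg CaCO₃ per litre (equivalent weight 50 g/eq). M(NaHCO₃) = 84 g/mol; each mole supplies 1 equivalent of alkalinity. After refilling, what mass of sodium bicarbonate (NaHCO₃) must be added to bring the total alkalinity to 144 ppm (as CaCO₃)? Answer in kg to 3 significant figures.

After draining 45% and refilling: 186 × 0.55 + 19 × 0.45 = 110.85 ppm.
Deficit to target: 144 − 110.85 = 33.15 mg/L.
As CaCO₃: 33.15 mg/L × 87,100 L = 2887 g; ÷ 50 g/eq ÷ 1 = 57.75 mol NaHCO₃.
Mass: 57.75 × 84 = 4851 g.

4.85 kg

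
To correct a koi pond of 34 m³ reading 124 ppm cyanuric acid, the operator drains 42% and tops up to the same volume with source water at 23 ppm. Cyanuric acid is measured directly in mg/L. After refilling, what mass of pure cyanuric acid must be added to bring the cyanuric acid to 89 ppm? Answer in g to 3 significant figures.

Volume: 34 m³ = 34,000 L.
After draining 42% and refilling: 124 × 0.58 + 23 × 0.42 = 81.58 ppm.
Deficit to target: 89 − 81.58 = 7.42 mg/L.
Mass: 7.42 mg/L × 34,000 L = 252.3 g cyanuric acid.

252 g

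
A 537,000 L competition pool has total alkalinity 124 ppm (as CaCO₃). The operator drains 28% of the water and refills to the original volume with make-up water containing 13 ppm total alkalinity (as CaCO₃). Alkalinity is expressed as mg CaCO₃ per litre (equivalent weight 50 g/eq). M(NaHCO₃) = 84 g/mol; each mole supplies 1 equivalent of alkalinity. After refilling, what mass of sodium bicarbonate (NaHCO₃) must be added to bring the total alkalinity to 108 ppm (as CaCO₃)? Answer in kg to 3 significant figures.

13.6 kg

After draining 28% and refilling: 124 × 0.72 + 13 × 0.28 = 92.92 ppm.
Deficit to target: 108 − 92.92 = 15.08 mg/L.
As CaCO₃: 15.08 mg/L × 537,000 L = 8098 g; ÷ 50 g/eq ÷ 1 = 162 mol NaHCO₃.
Mass: 162 × 84 = 13,600 g.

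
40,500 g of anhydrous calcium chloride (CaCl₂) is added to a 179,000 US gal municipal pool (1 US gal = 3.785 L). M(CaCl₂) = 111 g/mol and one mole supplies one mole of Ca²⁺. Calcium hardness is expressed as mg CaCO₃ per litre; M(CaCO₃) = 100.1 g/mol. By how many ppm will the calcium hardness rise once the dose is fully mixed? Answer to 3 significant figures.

53.9 ppm

Volume: 179,000 US gal × 3.785 L/gal = 677,515 L.
Moles of Ca²⁺: 40,500 g ÷ 111 g/mol = 364.9 mol.
As CaCO₃: 364.9 mol × 100.1 g/mol = 36,520 g.
Rise: 36,520 g / 677,515 L × 1000 = 53.91 mg/L.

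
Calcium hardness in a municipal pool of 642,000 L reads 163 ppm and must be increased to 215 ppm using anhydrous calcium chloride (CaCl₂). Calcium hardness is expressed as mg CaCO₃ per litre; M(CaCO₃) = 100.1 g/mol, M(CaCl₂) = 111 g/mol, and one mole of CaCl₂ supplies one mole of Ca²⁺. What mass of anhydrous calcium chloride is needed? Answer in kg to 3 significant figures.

37.0 kg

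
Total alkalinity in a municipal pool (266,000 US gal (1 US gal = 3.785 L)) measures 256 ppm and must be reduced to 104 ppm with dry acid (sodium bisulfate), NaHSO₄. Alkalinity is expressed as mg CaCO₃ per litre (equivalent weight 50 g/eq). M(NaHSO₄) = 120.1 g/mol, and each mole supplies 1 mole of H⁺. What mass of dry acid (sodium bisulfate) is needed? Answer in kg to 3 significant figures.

368 kg

Volume: 266,000 US gal × 3.785 L/gal = 1,006,810 L.
Alkalinity to neutralize: (256 − 104) = 152 mg/L as CaCO₃ × 1,006,810 L = 153,000 g as CaCO₃.
Equivalents of H⁺ required: 153,000 ÷ 50 g/eq = 3061 eq = 3061 mol NaHSO₄.
Mass of NaHSO₄: 3061 × 120.1 = 367,600 g.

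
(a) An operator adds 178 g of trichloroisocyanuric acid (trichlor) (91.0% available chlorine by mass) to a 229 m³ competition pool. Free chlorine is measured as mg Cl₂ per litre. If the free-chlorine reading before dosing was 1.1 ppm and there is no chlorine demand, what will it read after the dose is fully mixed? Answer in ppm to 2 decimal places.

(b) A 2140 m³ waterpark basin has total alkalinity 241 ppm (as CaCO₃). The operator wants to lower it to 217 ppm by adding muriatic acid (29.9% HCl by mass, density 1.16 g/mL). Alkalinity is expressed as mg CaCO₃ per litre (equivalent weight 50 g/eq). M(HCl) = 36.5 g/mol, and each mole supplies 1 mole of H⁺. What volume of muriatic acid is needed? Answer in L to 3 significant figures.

(a) 1.81 ppm; (b) 108 L

(a) Volume: 229 m³ = 229,000 L.
(a) Available chlorine delivered: 178 g × 0.91 = 162 g as Cl₂.
(a) Concentration rise: 162 g / 229,000 L = 0.7073 mg/L = 0.71 ppm.
(a) Final FC: 1.1 + 0.71 = 1.81 ppm.

(b) Volume: 2140 m³ = 2,140,000 L.
(b) Alkalinity to neutralize: (241 − 217) = 24 mg/L as CaCO₃ × 2,140,000 L = 51,360 g as CaCO₃.
(b) Equivalents of H⁺ required: 51,360 ÷ 50 g/eq = 1027 eq = 1027 mol HCl.
(b) Mass of HCl: 1027 × 36.5 = 37,490 g.
(b) Mass of 29.9% solution: 37,490 / 0.299 = 125,400 g.
(b) Volume: 125,400 g ÷ 1.16 g/mL = 108,100 mL.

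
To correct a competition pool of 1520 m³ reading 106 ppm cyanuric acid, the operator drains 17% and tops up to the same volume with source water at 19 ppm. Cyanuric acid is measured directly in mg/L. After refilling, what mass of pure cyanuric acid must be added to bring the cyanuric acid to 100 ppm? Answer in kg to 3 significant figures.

13.4 kg

Volume: 1520 m³ = 1,520,000 L.
After draining 17% and refilling: 106 × 0.83 + 19 × 0.17 = 91.21 ppm.
Deficit to target: 100 − 91.21 = 8.79 mg/L.
Mass: 8.79 mg/L × 1,520,000 L = 13,360 g cyanuric acid.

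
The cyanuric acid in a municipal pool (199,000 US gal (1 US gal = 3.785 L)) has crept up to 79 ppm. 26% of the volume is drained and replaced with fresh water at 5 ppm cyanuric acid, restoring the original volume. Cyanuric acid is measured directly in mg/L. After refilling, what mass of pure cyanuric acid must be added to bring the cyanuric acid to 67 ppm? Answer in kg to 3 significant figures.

5.45 kg

Volume: 199,000 US gal × 3.785 L/gal = 753,215 L.
After draining 26% and refilling: 79 × 0.74 + 5 × 0.26 = 59.76 ppm.
Deficit to target: 67 − 59.76 = 7.24 mg/L.
Mass: 7.24 mg/L × 753,215 L = 5453 g cyanuric acid.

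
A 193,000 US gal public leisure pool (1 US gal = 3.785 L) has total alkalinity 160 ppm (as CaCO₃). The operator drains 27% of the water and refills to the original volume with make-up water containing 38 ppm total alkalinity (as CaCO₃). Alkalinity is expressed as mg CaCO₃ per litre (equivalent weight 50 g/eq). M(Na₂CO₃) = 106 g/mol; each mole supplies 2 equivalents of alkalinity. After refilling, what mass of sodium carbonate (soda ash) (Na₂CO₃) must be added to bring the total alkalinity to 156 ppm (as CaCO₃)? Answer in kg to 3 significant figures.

Volume: 193,000 US gal × 3.785 L/gal = 730,505 L.
After draining 27% and refilling: 160 × 0.73 + 38 × 0.27 = 127.06 ppm.
Deficit to target: 156 − 127.06 = 28.94 mg/L.
As CaCO₃: 28.94 mg/L × 730,505 L = 21,140 g; ÷ 50 g/eq ÷ 2 = 211.4 mol Na₂CO₃.
Mass: 211.4 × 106 = 22,410 g.

22.4 kg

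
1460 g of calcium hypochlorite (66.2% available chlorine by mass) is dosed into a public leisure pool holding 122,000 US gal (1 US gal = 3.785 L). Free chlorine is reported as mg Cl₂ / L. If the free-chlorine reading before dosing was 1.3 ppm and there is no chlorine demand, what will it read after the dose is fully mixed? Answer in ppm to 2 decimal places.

3.39 ppm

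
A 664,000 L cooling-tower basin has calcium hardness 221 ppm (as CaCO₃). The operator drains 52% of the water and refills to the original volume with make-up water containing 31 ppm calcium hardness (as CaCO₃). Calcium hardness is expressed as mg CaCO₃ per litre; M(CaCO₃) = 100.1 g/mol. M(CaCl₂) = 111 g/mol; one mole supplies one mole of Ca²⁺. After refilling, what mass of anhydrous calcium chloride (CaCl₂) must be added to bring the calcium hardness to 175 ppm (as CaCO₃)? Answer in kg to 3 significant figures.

38.9 kg

After draining 52% and refilling: 221 × 0.48 + 31 × 0.52 = 122.2 ppm.
Deficit to target: 175 − 122.2 = 52.8 mg/L.
As CaCO₃: 52.8 mg/L × 664,000 L = 35,060 g; ÷ 100.1 = 350.2 mol Ca²⁺.
Mass: 350.2 × 111 = 38,880 g.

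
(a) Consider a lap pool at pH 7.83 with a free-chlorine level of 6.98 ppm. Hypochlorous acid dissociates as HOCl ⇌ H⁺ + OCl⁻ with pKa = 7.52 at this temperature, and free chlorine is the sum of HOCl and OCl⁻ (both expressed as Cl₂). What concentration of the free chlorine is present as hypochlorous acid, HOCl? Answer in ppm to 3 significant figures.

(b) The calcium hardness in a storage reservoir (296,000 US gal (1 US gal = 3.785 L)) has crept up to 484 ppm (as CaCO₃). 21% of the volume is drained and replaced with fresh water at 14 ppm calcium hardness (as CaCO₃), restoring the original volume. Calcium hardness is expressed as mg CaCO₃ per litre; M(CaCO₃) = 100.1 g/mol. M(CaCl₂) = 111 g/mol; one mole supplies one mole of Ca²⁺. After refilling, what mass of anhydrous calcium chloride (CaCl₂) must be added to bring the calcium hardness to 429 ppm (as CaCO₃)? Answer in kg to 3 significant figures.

(a) 2.29 ppm; (b) 54.3 kg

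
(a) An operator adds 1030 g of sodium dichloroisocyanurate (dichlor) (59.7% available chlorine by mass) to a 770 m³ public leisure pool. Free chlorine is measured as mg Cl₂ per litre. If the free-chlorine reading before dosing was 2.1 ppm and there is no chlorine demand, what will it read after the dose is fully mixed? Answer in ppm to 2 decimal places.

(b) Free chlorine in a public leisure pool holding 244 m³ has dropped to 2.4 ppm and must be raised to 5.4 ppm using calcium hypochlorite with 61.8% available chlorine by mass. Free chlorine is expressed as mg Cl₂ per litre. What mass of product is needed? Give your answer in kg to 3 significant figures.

(a) Volume: 770 m³ = 770,000 L.
(a) Available chlorine delivered: 1030 g × 0.597 = 614.9 g as Cl₂.
(a) Concentration rise: 614.9 g / 770,000 L = 0.7986 mg/L = 0.80 ppm.
(a) Final FC: 2.1 + 0.80 = 2.90 ppm.

(b) Volume: 244 m³ = 244,000 L.
(b) Chlorine deficit: 5.4 − 2.4 = 3 ppm = 3 mg/L as Cl₂.
(b) Cl₂ equivalent needed: 3 mg/L × 244,000 L = 732,000 mg = 732 g.
(b) Product at 61.8% available chlorine: 732 / 0.618 = 1184 g.

(a) 2.90 ppm; (b) 1.18 kg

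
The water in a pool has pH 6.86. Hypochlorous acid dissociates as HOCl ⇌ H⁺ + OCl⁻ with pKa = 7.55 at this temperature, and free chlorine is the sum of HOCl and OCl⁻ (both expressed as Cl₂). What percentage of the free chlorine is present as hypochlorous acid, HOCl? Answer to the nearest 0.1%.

[OCl⁻]/[HOCl] = 10^(pH − pKa) = 10^(6.86 − 7.55) = 10^-0.69 = 0.2042.
Fraction as HOCl = 1 / (1 + 0.2042) = 0.8304.

83.0%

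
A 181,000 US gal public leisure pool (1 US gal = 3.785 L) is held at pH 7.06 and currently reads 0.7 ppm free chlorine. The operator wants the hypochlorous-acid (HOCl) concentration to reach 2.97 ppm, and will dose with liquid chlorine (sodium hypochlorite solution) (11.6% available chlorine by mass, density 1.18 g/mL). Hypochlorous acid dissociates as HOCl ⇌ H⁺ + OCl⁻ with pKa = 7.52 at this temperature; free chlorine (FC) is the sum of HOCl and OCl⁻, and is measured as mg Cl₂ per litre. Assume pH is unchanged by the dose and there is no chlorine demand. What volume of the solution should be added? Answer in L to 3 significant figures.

Volume: 181,000 US gal × 3.785 L/gal = 685,085 L.
[OCl⁻]/[HOCl] = 10^(pH − pKa) = 10^(7.06 − 7.52) = 0.3467; fraction as HOCl = 1/(1 + 0.3467) = 0.7425.
Free chlorine required for 2.97 ppm HOCl: 2.97 / 0.7425 = 4 ppm.
FC to add: 4 − 0.7 = 3.3 mg/L as Cl₂.
Cl₂ equivalent: 3.3 mg/L × 685,085 L = 2261 g.
Product at 11.6% available Cl: 2261 / 0.116 = 19,490 g.
Volume: 19,490 g ÷ 1.18 g/mL = 16,520 mL.

16.5 L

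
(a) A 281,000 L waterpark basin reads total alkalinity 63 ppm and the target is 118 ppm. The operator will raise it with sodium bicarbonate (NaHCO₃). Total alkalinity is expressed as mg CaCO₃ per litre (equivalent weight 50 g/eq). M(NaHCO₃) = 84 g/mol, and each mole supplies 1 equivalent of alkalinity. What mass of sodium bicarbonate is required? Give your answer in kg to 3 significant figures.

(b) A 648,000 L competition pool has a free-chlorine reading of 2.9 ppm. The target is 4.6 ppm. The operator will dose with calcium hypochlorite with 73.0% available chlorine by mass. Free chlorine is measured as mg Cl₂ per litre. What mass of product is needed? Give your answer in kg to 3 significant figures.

(a) Alkalinity to add: (118 − 63) = 55 mg/L as CaCO₃ × 281,000 L = 15,460 g as CaCO₃.
(a) Equivalents: 15,460 g ÷ 50 g/eq = 309.1 eq.
(a) NaHCO₃ supplies 1 eq per mole → 309.1 mol.
(a) Mass: 309.1 mol × 84 g/mol = 25,960 g.

(b) Chlorine deficit: 4.6 − 2.9 = 1.7 ppm = 1.7 mg/L as Cl₂.
(b) Cl₂ equivalent needed: 1.7 mg/L × 648,000 L = 1,102,000 mg = 1102 g.
(b) Product at 73.0% available chlorine: 1102 / 0.73 = 1509 g.

(a) 26.0 kg; (b) 1.51 kg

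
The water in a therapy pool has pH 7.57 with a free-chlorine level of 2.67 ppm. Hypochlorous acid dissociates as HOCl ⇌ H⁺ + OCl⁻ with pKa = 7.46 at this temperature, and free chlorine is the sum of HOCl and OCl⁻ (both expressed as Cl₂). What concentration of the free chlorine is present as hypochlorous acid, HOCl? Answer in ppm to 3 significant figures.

1.17 ppm

[OCl⁻]/[HOCl] = 10^(pH − pKa) = 10^(7.57 − 7.46) = 10^0.11 = 1.288.
Fraction as HOCl = 1 / (1 + 1.288) = 0.437.
HOCl = 0.437 × 2.67 ppm = 1.167 ppm.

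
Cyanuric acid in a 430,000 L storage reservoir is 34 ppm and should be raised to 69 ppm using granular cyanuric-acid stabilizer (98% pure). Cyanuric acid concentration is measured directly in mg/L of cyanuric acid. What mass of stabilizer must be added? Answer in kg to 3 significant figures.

15.4 kg

CYA to add: (69 − 34) = 35 mg/L × 430,000 L = 15,050 g cyanuric acid.
At 98% purity: 15,050 / 0.98 = 15,360 g product.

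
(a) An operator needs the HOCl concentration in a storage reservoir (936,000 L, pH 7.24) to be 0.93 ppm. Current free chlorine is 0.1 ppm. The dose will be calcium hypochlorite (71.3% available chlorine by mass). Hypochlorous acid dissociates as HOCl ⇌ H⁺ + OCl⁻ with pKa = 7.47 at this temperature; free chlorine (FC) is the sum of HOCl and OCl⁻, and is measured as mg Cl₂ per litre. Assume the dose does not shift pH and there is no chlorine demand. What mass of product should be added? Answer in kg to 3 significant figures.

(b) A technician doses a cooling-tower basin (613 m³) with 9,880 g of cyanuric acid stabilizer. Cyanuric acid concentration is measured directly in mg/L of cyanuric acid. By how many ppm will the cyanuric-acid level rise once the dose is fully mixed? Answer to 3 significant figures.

(a) [OCl⁻]/[HOCl] = 10^(pH − pKa) = 10^(7.24 − 7.47) = 0.5888; fraction as HOCl = 1/(1 + 0.5888) = 0.6294.
(a) Free chlorine required for 0.93 ppm HOCl: 0.93 / 0.6294 = 1.478 ppm.
(a) FC to add: 1.478 − 0.1 = 1.378 mg/L as Cl₂.
(a) Cl₂ equivalent: 1.378 mg/L × 936,000 L = 1289 g.
(a) Product at 71.3% available Cl: 1289 / 0.713 = 1808 g.

(b) Volume: 613 m³ = 613,000 L.
(b) Rise: 9,880 g / 613,000 L × 1000 = 16.12 mg/L.

(a) 1.81 kg; (b) 16.1 ppm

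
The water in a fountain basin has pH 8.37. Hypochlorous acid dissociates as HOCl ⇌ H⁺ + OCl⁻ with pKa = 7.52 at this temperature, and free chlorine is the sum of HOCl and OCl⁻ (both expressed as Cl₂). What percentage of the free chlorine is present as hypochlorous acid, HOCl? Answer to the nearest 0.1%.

[OCl⁻]/[HOCl] = 10^(pH − pKa) = 10^(8.37 − 7.52) = 10^0.85 = 7.079.
Fraction as HOCl = 1 / (1 + 7.079) = 0.1238.

12.4%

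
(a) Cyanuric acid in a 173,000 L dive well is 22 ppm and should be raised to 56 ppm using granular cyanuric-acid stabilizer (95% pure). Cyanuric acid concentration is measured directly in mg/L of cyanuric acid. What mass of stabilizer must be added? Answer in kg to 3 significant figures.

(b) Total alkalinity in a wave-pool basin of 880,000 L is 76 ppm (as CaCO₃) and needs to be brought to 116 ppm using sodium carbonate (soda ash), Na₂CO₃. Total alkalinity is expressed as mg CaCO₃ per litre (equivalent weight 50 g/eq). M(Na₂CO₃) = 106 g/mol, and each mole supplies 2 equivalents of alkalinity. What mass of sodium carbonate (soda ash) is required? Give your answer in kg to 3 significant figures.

(a) 6.19 kg; (b) 37.3 kg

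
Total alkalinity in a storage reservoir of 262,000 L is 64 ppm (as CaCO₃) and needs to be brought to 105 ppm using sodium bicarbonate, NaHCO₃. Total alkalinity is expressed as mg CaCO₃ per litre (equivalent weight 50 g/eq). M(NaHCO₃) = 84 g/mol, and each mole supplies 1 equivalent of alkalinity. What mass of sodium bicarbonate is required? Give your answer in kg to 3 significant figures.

18.0 kg

Alkalinity to add: (105 − 64) = 41 mg/L as CaCO₃ × 262,000 L = 10,740 g as CaCO₃.
Equivalents: 10,740 g ÷ 50 g/eq = 214.8 eq.
NaHCO₃ supplies 1 eq per mole → 214.8 mol.
Mass: 214.8 mol × 84 g/mol = 18,050 g.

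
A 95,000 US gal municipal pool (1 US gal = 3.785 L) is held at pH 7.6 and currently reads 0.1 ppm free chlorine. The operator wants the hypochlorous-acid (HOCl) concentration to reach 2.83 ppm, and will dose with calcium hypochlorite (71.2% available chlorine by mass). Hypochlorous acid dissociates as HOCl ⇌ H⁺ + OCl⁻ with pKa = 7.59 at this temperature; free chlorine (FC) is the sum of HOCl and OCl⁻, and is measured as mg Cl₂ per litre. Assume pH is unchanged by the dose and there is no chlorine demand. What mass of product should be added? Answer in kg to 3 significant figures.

2.84 kg

Volume: 95,000 US gal × 3.785 L/gal = 359,575 L.
[OCl⁻]/[HOCl] = 10^(pH − pKa) = 10^(7.6 − 7.59) = 1.023; fraction as HOCl = 1/(1 + 1.023) = 0.4942.
Free chlorine required for 2.83 ppm HOCl: 2.83 / 0.4942 = 5.726 ppm.
FC to add: 5.726 − 0.1 = 5.626 mg/L as Cl₂.
Cl₂ equivalent: 5.626 mg/L × 359,575 L = 2023 g.
Product at 71.2% available Cl: 2023 / 0.712 = 2841 g.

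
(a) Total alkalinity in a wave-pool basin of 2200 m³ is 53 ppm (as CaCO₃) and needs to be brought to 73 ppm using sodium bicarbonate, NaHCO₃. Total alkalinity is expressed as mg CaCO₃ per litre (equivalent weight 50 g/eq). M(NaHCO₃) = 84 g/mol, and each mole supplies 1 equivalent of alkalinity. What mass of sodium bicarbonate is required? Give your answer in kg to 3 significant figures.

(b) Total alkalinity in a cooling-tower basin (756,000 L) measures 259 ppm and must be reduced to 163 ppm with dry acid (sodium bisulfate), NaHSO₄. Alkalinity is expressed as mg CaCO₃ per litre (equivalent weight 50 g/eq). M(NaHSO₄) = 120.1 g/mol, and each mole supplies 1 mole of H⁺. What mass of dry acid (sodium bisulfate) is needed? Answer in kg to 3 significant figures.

(a) Volume: 2200 m³ = 2,200,000 L.
(a) Alkalinity to add: (73 − 53) = 20 mg/L as CaCO₃ × 2,200,000 L = 44,000 g as CaCO₃.
(a) Equivalents: 44,000 g ÷ 50 g/eq = 880 eq.
(a) NaHCO₃ supplies 1 eq per mole → 880 mol.
(a) Mass: 880 mol × 84 g/mol = 73,920 g.

(b) Alkalinity to neutralize: (259 − 163) = 96 mg/L as CaCO₃ × 756,000 L = 72,580 g as CaCO₃.
(b) Equivalents of H⁺ required: 72,580 ÷ 50 g/eq = 1452 eq = 1452 mol NaHSO₄.
(b) Mass of NaHSO₄: 1452 × 120.1 = 174,300 g.

(a) 73.9 kg; (b) 174 kg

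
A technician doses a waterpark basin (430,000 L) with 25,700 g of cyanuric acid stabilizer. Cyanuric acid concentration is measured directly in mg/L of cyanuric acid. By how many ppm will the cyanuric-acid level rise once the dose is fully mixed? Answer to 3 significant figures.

59.8 ppm

Rise: 25,700 g / 430,000 L × 1000 = 59.77 mg/L.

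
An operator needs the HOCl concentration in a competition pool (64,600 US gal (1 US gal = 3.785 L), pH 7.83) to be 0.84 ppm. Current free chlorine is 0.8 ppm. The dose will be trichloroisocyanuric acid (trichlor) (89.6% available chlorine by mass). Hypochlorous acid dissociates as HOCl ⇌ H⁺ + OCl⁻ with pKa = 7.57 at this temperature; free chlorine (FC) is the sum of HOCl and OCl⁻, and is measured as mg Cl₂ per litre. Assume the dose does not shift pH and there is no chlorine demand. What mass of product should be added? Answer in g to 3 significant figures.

Volume: 64,600 US gal × 3.785 L/gal = 244,511 L.
[OCl⁻]/[HOCl] = 10^(pH − pKa) = 10^(7.83 − 7.57) = 1.82; fraction as HOCl = 1/(1 + 1.82) = 0.3546.
Free chlorine required for 0.84 ppm HOCl: 0.84 / 0.3546 = 2.369 ppm.
FC to add: 2.369 − 0.8 = 1.569 mg/L as Cl₂.
Cl₂ equivalent: 1.569 mg/L × 244,511 L = 383.5 g.
Product at 89.6% available Cl: 383.5 / 0.896 = 428 g.

428 g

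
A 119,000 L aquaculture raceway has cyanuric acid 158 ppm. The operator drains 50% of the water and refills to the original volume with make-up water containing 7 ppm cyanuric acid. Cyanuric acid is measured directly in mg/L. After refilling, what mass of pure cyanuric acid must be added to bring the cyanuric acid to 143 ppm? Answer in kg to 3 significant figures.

After draining 50% and refilling: 158 × 0.50 + 7 × 0.50 = 82.5 ppm.
Deficit to target: 143 − 82.5 = 60.5 mg/L.
Mass: 60.5 mg/L × 119,000 L = 7200 g cyanuric acid.

7.20 kg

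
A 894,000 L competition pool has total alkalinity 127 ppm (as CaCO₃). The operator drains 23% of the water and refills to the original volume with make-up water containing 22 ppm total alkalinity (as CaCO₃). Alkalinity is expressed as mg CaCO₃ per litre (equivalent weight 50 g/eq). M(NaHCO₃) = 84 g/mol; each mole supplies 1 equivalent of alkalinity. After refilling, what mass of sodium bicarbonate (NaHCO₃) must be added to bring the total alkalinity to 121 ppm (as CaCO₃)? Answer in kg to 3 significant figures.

27.3 kg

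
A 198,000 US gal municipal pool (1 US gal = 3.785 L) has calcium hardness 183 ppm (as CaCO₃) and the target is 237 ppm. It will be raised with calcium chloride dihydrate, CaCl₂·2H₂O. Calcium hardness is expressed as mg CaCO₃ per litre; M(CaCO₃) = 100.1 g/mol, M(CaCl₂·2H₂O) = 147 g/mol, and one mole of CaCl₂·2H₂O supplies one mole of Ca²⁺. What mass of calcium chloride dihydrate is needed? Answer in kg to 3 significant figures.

59.4 kg

Volume: 198,000 US gal × 3.785 L/gal = 749,430 L.
Hardness to add: (237 − 183) = 54 mg/L as CaCO₃ × 749,430 L = 40,470 g as CaCO₃.
Moles of Ca²⁺ (1 mol Ca²⁺ ≡ 1 mol CaCO₃): 40,470 / 100.1 g/mol = 404.3 mol.
Mass of CaCl₂·2H₂O: 404.3 × 147 = 59,430 g.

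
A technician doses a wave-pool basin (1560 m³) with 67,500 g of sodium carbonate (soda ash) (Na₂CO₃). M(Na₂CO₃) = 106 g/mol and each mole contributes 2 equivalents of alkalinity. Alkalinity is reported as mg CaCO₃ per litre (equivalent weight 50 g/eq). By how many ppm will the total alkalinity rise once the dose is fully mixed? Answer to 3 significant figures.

40.8 ppm

Volume: 1560 m³ = 1,560,000 L.
Moles of Na₂CO₃: 67,500 g ÷ 106 g/mol = 636.8 mol → 1274 eq of alkalinity.
As CaCO₃: 1274 eq × 50 g/eq = 63,680 g.
Rise: 63,680 g / 1,560,000 L × 1000 = 40.82 mg/L.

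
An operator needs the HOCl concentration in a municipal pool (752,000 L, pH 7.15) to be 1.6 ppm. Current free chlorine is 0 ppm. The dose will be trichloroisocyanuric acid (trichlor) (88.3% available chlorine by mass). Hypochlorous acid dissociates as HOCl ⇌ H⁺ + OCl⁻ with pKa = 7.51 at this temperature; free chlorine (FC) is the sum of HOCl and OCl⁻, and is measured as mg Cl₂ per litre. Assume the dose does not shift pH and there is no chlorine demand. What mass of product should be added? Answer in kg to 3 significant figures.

1.96 kg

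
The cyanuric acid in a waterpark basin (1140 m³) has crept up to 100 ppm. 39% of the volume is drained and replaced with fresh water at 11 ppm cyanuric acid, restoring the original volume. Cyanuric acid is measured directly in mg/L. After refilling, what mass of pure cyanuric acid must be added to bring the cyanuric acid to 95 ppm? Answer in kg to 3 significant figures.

Volume: 1140 m³ = 1,140,000 L.
After draining 39% and refilling: 100 × 0.61 + 11 × 0.39 = 65.29 ppm.
Deficit to target: 95 − 65.29 = 29.71 mg/L.
Mass: 29.71 mg/L × 1,140,000 L = 33,870 g cyanuric acid.

33.9 kg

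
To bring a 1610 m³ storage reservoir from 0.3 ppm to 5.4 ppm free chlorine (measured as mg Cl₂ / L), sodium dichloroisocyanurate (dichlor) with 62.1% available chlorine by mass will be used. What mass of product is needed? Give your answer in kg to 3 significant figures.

13.2 kg

Volume: 1610 m³ = 1,610,000 L.
Chlorine deficit: 5.4 − 0.3 = 5.1 ppm = 5.1 mg/L as Cl₂.
Cl₂ equivalent needed: 5.1 mg/L × 1,610,000 L = 8,211,000 mg = 8211 g.
Product at 62.1% available chlorine: 8211 / 0.621 = 13,220 g.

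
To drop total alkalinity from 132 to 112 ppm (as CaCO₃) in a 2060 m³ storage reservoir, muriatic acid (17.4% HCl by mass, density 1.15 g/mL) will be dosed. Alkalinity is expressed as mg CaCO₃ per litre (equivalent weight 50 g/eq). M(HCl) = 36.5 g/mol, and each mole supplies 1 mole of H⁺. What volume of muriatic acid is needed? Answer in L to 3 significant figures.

150 L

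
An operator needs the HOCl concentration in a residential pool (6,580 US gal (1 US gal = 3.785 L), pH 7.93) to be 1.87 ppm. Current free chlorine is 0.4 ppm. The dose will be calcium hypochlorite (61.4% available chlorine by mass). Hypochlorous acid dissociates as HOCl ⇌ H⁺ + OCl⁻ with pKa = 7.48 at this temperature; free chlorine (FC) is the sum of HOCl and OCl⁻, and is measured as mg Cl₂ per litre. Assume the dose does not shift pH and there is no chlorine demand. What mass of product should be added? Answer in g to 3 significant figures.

Volume: 6,580 US gal × 3.785 L/gal = 24,905 L.
[OCl⁻]/[HOCl] = 10^(pH − pKa) = 10^(7.93 − 7.48) = 2.818; fraction as HOCl = 1/(1 + 2.818) = 0.2619.
Free chlorine required for 1.87 ppm HOCl: 1.87 / 0.2619 = 7.14 ppm.
FC to add: 7.14 − 0.4 = 6.74 mg/L as Cl₂.
Cl₂ equivalent: 6.74 mg/L × 24,905 L = 167.9 g.
Product at 61.4% available Cl: 167.9 / 0.614 = 273.4 g.

273 g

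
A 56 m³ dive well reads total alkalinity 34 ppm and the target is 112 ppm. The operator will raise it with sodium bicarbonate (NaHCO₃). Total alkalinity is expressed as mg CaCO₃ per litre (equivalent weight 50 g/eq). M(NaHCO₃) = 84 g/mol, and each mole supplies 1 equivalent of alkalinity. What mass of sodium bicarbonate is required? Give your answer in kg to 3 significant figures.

7.34 kg

Volume: 56 m³ = 56,000 L.
Alkalinity to add: (112 − 34) = 78 mg/L as CaCO₃ × 56,000 L = 4368 g as CaCO₃.
Equivalents: 4368 g ÷ 50 g/eq = 87.36 eq.
NaHCO₃ supplies 1 eq per mole → 87.36 mol.
Mass: 87.36 mol × 84 g/mol = 7338 g.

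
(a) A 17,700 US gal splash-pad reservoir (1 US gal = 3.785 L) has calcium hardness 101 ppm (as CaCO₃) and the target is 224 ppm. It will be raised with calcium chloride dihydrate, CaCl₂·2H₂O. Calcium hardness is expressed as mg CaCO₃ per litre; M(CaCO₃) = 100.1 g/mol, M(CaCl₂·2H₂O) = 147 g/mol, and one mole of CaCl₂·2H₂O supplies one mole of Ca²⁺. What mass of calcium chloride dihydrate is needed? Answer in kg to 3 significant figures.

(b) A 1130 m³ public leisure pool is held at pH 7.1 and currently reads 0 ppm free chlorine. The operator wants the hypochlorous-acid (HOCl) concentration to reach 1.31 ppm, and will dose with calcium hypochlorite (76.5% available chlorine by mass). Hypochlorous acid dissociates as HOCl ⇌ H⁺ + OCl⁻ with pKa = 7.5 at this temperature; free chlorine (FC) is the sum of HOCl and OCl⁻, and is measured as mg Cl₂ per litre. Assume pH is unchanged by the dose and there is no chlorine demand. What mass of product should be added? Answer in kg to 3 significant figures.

(a) Volume: 17,700 US gal × 3.785 L/gal = 66,994 L.
(a) Hardness to add: (224 − 101) = 123 mg/L as CaCO₃ × 66,994 L = 8240 g as CaCO₃.
(a) Moles of Ca²⁺ (1 mol Ca²⁺ ≡ 1 mol CaCO₃): 8240 / 100.1 g/mol = 82.32 mol.
(a) Mass of CaCl₂·2H₂O: 82.32 × 147 = 12,100 g.

(b) Volume: 1130 m³ = 1,130,000 L.
(b) [OCl⁻]/[HOCl] = 10^(pH − pKa) = 10^(7.1 − 7.5) = 0.3981; fraction as HOCl = 1/(1 + 0.3981) = 0.7153.
(b) Free chlorine required for 1.31 ppm HOCl: 1.31 / 0.7153 = 1.832 ppm.
(b) FC to add: 1.832 − 0 = 1.832 mg/L as Cl₂.
(b) Cl₂ equivalent: 1.832 mg/L × 1,130,000 L = 2070 g.
(b) Product at 76.5% available Cl: 2070 / 0.765 = 2705 g.

(a) 12.1 kg; (b) 2.71 kg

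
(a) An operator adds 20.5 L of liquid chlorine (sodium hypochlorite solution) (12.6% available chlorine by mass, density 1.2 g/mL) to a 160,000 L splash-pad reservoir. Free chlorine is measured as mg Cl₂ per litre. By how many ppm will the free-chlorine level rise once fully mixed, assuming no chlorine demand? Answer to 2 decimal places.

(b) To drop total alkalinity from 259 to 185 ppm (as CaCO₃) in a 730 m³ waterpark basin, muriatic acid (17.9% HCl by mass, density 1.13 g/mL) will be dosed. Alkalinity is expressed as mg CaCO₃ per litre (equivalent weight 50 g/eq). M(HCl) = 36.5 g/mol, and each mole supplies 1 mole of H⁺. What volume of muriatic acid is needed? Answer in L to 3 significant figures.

(a) Mass of solution: 20.5 L × 1000 mL/L × 1.2 g/mL = 24,600 g.
(a) Available chlorine delivered: 24,600 g × 0.126 = 3100 g as Cl₂.
(a) Concentration rise: 3100 g / 160,000 L = 19.37 mg/L = 19.37 ppm.

(b) Volume: 730 m³ = 730,000 L.
(b) Alkalinity to neutralize: (259 − 185) = 74 mg/L as CaCO₃ × 730,000 L = 54,020 g as CaCO₃.
(b) Equivalents of H⁺ required: 54,020 ÷ 50 g/eq = 1080 eq = 1080 mol HCl.
(b) Mass of HCl: 1080 × 36.5 = 39,430 g.
(b) Mass of 17.9% solution: 39,430 / 0.179 = 220,300 g.
(b) Volume: 220,300 g ÷ 1.13 g/mL = 195,000 mL.

(a) 19.37 ppm; (b) 195 L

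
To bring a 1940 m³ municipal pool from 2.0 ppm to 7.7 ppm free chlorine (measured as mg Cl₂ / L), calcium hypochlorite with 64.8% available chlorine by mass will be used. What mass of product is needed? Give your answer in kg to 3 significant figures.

17.1 kg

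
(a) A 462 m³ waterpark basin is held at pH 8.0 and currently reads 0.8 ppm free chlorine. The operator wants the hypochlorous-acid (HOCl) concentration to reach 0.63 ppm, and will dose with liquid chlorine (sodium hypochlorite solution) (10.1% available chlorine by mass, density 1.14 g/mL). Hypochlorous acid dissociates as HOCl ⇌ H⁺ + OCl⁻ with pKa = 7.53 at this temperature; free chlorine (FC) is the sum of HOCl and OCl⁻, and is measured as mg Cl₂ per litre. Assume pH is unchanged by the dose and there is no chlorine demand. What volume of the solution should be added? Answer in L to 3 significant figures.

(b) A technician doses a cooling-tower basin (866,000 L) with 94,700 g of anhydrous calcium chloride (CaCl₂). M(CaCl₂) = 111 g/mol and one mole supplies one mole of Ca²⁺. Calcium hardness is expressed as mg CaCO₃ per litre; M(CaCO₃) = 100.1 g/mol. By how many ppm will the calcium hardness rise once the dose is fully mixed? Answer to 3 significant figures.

(a) 6.78 L; (b) 98.6 ppm

(a) Volume: 462 m³ = 462,000 L.
(a) [OCl⁻]/[HOCl] = 10^(pH − pKa) = 10^(8.0 − 7.53) = 2.951; fraction as HOCl = 1/(1 + 2.951) = 0.2531.
(a) Free chlorine required for 0.63 ppm HOCl: 0.63 / 0.2531 = 2.489 ppm.
(a) FC to add: 2.489 − 0.8 = 1.689 mg/L as Cl₂.
(a) Cl₂ equivalent: 1.689 mg/L × 462,000 L = 780.4 g.
(a) Product at 10.1% available Cl: 780.4 / 0.101 = 7727 g.
(a) Volume: 7727 g ÷ 1.14 g/mL = 6778 mL.

(b) Moles of Ca²⁺: 94,700 g ÷ 111 g/mol = 853.2 mol.
(b) As CaCO₃: 853.2 mol × 100.1 g/mol = 85,400 g.
(b) Rise: 85,400 g / 866,000 L × 1000 = 98.62 mg/L.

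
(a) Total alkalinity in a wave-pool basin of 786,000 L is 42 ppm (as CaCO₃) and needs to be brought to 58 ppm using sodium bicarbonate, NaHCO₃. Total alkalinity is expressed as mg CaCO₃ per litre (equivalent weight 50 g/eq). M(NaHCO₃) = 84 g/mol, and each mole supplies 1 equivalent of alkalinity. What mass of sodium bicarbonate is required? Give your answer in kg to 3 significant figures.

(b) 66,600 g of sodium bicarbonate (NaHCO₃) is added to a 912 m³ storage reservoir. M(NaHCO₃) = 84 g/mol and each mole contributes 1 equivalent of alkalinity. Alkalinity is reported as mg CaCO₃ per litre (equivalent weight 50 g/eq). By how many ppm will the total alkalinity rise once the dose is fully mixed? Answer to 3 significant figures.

(a) Alkalinity to add: (58 − 42) = 16 mg/L as CaCO₃ × 786,000 L = 12,580 g as CaCO₃.
(a) Equivalents: 12,580 g ÷ 50 g/eq = 251.5 eq.
(a) NaHCO₃ supplies 1 eq per mole → 251.5 mol.
(a) Mass: 251.5 mol × 84 g/mol = 21,130 g.

(b) Volume: 912 m³ = 912,000 L.
(b) Moles of NaHCO₃: 66,600 g ÷ 84 g/mol = 792.9 mol → 792.9 eq of alkalinity.
(b) As CaCO₃: 792.9 eq × 50 g/eq = 39,640 g.
(b) Rise: 39,640 g / 912,000 L × 1000 = 43.47 mg/L.

(a) 21.1 kg; (b) 43.5 ppm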